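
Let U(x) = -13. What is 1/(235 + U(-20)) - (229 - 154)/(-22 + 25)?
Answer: -5549/222 ≈ -24.995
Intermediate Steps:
1/(235 + U(-20)) - (229 - 154)/(-22 + 25) = 1/(235 - 13) - (229 - 154)/(-22 + 25) = 1/222 - 75/3 = 1/222 - 1*25 = 1/222 - 25 = -5549/222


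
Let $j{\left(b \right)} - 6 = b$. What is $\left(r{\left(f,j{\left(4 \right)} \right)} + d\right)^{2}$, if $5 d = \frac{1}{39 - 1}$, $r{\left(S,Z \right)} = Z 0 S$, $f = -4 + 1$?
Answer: $\frac{1}{36100} \approx 2.7701 \cdot 10^{-5}$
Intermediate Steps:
$j{\left(b \right)} = 6 + b$
$f = -3$
$r{\left(S,Z \right)} = 0$ ($r{\left(S,Z \right)} = 0 S = 0$)
$d = \frac{1}{190}$ ($d = \frac{1}{5 \left(39 - 1\right)} = \frac{1}{5 \cdot 38} = \frac{1}{5} \cdot \frac{1}{38} = \frac{1}{190} \approx 0.0052632$)
$\left(r{\left(f,j{\left(4 \right)} \right)} + d\right)^{2} = \left(0 + \frac{1}{190}\right)^{2} = \left(\frac{1}{190}\right)^{2} = \frac{1}{36100}$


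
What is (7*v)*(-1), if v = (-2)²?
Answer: -28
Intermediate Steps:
v = 4
(7*v)*(-1) = (7*4)*(-1) = 28*(-1) = -28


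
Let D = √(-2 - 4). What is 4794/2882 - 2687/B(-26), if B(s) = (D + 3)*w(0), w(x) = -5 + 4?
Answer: 3883952/7205 - 2687*I*√6/15 ≈ 539.06 - 438.79*I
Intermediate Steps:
w(x) = -1
D = I*√6 (D = √(-6) = I*√6 ≈ 2.4495*I)
B(s) = -3 - I*√6 (B(s) = (I*√6 + 3)*(-1) = (3 + I*√6)*(-1) = -3 - I*√6)
4794/2882 - 2687/B(-26) = 4794/2882 - 2687/(-3 - I*√6) = 4794*(1/2882) - 2687/(-3 - I*√6) = 2397/1441 - 2687/(-3 - I*√6)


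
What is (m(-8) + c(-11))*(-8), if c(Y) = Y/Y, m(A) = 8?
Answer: -72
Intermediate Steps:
c(Y) = 1
(m(-8) + c(-11))*(-8) = (8 + 1)*(-8) = 9*(-8) = -72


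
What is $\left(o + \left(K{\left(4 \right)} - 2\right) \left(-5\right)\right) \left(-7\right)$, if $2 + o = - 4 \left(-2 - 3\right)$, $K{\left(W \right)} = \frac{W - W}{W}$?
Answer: $-196$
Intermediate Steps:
$K{\left(W \right)} = 0$ ($K{\left(W \right)} = \frac{0}{W} = 0$)
$o = 18$ ($o = -2 - 4 \left(-2 - 3\right) = -2 - -20 = -2 + 20 = 18$)
$\left(o + \left(K{\left(4 \right)} - 2\right) \left(-5\right)\right) \left(-7\right) = \left(18 + \left(0 - 2\right) \left(-5\right)\right) \left(-7\right) = \left(18 - -10\right) \left(-7\right) = \left(18 + 10\right) \left(-7\right) = 28 \left(-7\right) = -196$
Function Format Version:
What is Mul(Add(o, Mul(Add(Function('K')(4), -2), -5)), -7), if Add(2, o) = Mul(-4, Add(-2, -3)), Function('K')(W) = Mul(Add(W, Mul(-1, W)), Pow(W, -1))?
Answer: -196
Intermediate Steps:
Function('K')(W) = 0 (Function('K')(W) = Mul(0, Pow(W, -1)) = 0)
o = 18 (o = Add(-2, Mul(-4, Add(-2, -3))) = Add(-2, Mul(-4, -5)) = Add(-2, 20) = 18)
Mul(Add(o, Mul(Add(Function('K')(4), -2), -5)), -7) = Mul(Add(18, Mul(Add(0, -2), -5)), -7) = Mul(Add(18, Mul(-2, -5)), -7) = Mul(Add(18, 10), -7) = Mul(28, -7) = -196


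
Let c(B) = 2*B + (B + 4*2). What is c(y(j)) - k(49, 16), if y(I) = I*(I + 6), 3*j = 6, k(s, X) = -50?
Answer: 106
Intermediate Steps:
j = 2 (j = (⅓)*6 = 2)
y(I) = I*(6 + I)
c(B) = 8 + 3*B (c(B) = 2*B + (B + 8) = 2*B + (8 + B) = 8 + 3*B)
c(y(j)) - k(49, 16) = (8 + 3*(2*(6 + 2))) - 1*(-50) = (8 + 3*(2*8)) + 50 = (8 + 3*16) + 50 = (8 + 48) + 50 = 56 + 50 = 106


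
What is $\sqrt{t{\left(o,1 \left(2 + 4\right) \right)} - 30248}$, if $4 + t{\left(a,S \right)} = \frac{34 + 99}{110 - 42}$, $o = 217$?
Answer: $\frac{i \sqrt{34969051}}{34} \approx 173.93 i$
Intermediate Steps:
$t{\left(a,S \right)} = - \frac{139}{68}$ ($t{\left(a,S \right)} = -4 + \frac{34 + 99}{110 - 42} = -4 + \frac{133}{68} = - \frac{139}{68}$)
$\sqrt{t{\left(o,1 \left(2 + 4\right) \right)} - 30248} = \sqrt{- \frac{139}{68} - 30248} = \sqrt{- \frac{2057003}{68}} = \frac{i \sqrt{34969051}}{34}$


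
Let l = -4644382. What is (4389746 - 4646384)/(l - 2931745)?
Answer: 256638/7576127 ≈ 0.033875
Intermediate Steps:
(4389746 - 4646384)/(l - 2931745) = (4389746 - 4646384)/(-4644382 - 2931745) = -256638/(-7576127) = -256638*(-1/7576127) = 256638/7576127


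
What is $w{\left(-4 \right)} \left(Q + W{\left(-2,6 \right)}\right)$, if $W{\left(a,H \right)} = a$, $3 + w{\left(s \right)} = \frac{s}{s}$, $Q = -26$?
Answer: $56$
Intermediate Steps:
$w{\left(s \right)} = -2$ ($w{\left(s \right)} = -3 + \frac{s}{s} = -3 + 1 = -2$)
$w{\left(-4 \right)} \left(Q + W{\left(-2,6 \right)}\right) = - 2 \left(-26 - 2\right) = \left(-2\right) \left(-28\right) = 56$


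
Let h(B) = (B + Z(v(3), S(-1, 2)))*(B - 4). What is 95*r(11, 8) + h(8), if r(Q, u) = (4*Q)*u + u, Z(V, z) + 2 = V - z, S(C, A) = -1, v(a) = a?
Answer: 34240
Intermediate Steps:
Z(V, z) = -2 + V - z (Z(V, z) = -2 + (V - z) = -2 + V - z)
h(B) = (-4 + B)*(2 + B) (h(B) = (B + (-2 + 3 - 1*(-1)))*(B - 4) = (B + (-2 + 3 + 1))*(-4 + B) = (B + 2)*(-4 + B) = (2 + B)*(-4 + B) = (-4 + B)*(2 + B))
r(Q, u) = u + 4*Q*u (r(Q, u) = 4*Q*u + u = u + 4*Q*u)
95*r(11, 8) + h(8) = 95*(8*(1 + 4*11)) + (-8 + 8**2 - 2*8) = 95*(8*(1 + 44)) + (-8 + 64 - 16) = 95*(8*45) + 40 = 95*360 + 40 = 34200 + 40 = 34240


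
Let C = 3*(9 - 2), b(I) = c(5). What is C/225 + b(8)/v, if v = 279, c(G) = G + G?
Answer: 901/6975 ≈ 0.12918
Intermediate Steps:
c(G) = 2*G
b(I) = 10 (b(I) = 2*5 = 10)
C = 21 (C = 3*7 = 21)
C/225 + b(8)/v = 21/225 + 10/279 = 21*(1/225) + 10*(1/279) = 7/75 + 10/279 = 901/6975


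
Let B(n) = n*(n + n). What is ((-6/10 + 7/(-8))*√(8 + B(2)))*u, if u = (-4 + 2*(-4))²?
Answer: -4248/5 ≈ -849.60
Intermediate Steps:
B(n) = 2*n² (B(n) = n*(2*n) = 2*n²)
u = 144 (u = (-4 - 8)² = (-12)² = 144)
((-6/10 + 7/(-8))*√(8 + B(2)))*u = ((-6/10 + 7/(-8))*√(8 + 2*2²))*144 = ((-6*⅒ + 7*(-⅛))*√(8 + 2*4))*144 = ((-⅗ - 7/8)*√(8 + 8))*144 = -59*√16/40*144 = -59/40*4*144 = -59/10*144 = -4248/5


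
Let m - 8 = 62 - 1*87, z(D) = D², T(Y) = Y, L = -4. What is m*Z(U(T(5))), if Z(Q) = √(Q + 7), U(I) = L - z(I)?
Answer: -17*I*√22 ≈ -79.737*I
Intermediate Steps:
U(I) = -4 - I²
Z(Q) = √(7 + Q)
m = -17 (m = 8 + (62 - 1*87) = 8 + (62 - 87) = 8 - 25 = -17)
m*Z(U(T(5))) = -17*√(7 + (-4 - 1*5²)) = -17*√(7 + (-4 - 1*25)) = -17*√(7 + (-4 - 25)) = -17*√(7 - 29) = -17*I*√22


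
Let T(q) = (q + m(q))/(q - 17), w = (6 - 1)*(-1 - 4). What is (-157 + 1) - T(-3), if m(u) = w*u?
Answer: -762/5 ≈ -152.40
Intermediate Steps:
w = -25 (w = 5*(-5) = -25)
m(u) = -25*u
T(q) = -24*q/(-17 + q) (T(q) = (q - 25*q)/(q - 17) = (-24*q)/(-17 + q) = -24*q/(-17 + q))
(-157 + 1) - T(-3) = (-157 + 1) - (-24)*(-3)/(-17 - 3) = -156 - (-24)*(-3)/(-20) = -156 - (-24)*(-3)*(-1)/20 = -156 - 1*(-18/5) = -156 + 18/5 = -762/5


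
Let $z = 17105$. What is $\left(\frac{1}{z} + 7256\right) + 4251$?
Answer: $\frac{196827236}{17105} \approx 11507.0$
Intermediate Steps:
$\left(\frac{1}{z} + 7256\right) + 4251 = \left(\frac{1}{17105} + 7256\right) + 4251 = \frac{124113881}{17105} + 4251 = \frac{196827236}{17105}$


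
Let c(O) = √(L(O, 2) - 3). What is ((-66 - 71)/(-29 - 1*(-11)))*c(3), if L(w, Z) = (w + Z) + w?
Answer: 137*√5/18 ≈ 17.019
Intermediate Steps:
L(w, Z) = Z + 2*w (L(w, Z) = (Z + w) + w = Z + 2*w)
c(O) = √(-1 + 2*O) (c(O) = √((2 + 2*O) - 3) = √(-1 + 2*O))
((-66 - 71)/(-29 - 1*(-11)))*c(3) = ((-66 - 71)/(-29 - 1*(-11)))*√(-1 + 2*3) = (-137/(-29 + 11))*√(-1 + 6) = (-137/(-18))*√5 = (-137*(-1/18))*√5 = 137*√5/18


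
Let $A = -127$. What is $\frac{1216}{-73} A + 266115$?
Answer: $\frac{19580827}{73} \approx 2.6823 \cdot 10^{5}$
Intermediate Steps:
$\frac{1216}{-73} A + 266115 = \frac{1216}{-73} \left(-127\right) + 266115 = 1216 \left(- \frac{1}{73}\right) \left(-127\right) + 266115 = \left(- \frac{1216}{73}\right) \left(-127\right) + 266115 = \frac{154432}{73} + 266115 = \frac{19580827}{73}$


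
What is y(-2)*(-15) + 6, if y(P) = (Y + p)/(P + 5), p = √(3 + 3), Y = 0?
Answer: 6 - 5*√6 ≈ -6.2475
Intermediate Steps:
p = √6 ≈ 2.4495
y(P) = √6/(5 + P) (y(P) = (0 + √6)/(P + 5) = √6/(5 + P))
y(-2)*(-15) + 6 = (√6/(5 - 2))*(-15) + 6 = (√6/3)*(-15) + 6 = -5*√6 + 6 = 6 - 5*√6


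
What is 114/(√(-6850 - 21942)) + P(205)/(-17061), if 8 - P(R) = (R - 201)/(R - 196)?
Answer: -68/153549 - 57*I*√7198/7198 ≈ -0.00044286 - 0.67184*I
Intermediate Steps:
P(R) = 8 - (-201 + R)/(-196 + R) (P(R) = 8 - (R - 201)/(R - 196) = 8 - (-201 + R)/(-196 + R))
114/(√(-6850 - 21942)) + P(205)/(-17061) = 114/(√(-6850 - 21942)) + ((-1367 + 7*205)/(-196 + 205))/(-17061) = 114/(√(-28792)) + ((-1367 + 1435)/9)*(-1/17061) = 114/((2*I*√7198)) + ((⅑)*68)*(-1/17061) = 114*(-I*√7198/14396) + (68/9)*(-1/17061) = -57*I*√7198/7198 - 68/153549 = -68/153549 - 57*I*√7198/7198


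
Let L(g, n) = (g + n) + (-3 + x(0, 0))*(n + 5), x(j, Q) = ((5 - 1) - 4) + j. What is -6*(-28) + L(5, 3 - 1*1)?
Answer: 154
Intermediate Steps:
x(j, Q) = j (x(j, Q) = (4 - 4) + j = 0 + j = j)
L(g, n) = -15 + g - 2*n (L(g, n) = (g + n) + (-3 + 0)*(n + 5) = (g + n) - 3*(5 + n) = (g + n) + (-15 - 3*n) = -15 + g - 2*n)
-6*(-28) + L(5, 3 - 1*1) = -6*(-28) + (-15 + 5 - 2*(3 - 1*1)) = 168 + (-15 + 5 - 2*(3 - 1)) = 168 + (-15 + 5 - 2*2) = 168 + (-15 + 5 - 4) = 168 - 14 = 154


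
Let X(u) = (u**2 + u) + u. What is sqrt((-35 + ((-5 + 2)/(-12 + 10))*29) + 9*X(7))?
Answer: sqrt(2302)/2 ≈ 23.990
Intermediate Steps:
X(u) = u**2 + 2*u (X(u) = (u + u**2) + u = u**2 + 2*u)
sqrt((-35 + ((-5 + 2)/(-12 + 10))*29) + 9*X(7)) = sqrt((-35 + ((-5 + 2)/(-12 + 10))*29) + 9*(7*(2 + 7))) = sqrt((-35 - 3/(-2)*29) + 9*(7*9)) = sqrt((-35 - 3*(-1/2)*29) + 9*63) = sqrt((-35 + (3/2)*29) + 567) = sqrt((-35 + 87/2) + 567) = sqrt(17/2 + 567) = sqrt(1151/2) = sqrt(2302)/2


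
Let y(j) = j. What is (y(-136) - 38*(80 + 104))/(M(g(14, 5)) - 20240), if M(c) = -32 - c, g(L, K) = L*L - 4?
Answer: 891/2558 ≈ 0.34832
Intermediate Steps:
g(L, K) = -4 + L² (g(L, K) = L² - 4 = -4 + L²)
(y(-136) - 38*(80 + 104))/(M(g(14, 5)) - 20240) = (-136 - 38*(80 + 104))/((-32 - (-4 + 14²)) - 20240) = (-136 - 38*184)/((-32 - (-4 + 196)) - 20240) = (-136 - 6992)/((-32 - 1*192) - 20240) = -7128/((-32 - 192) - 20240) = -7128/(-224 - 20240) = -7128/(-20464) = -7128*(-1/20464) = 891/2558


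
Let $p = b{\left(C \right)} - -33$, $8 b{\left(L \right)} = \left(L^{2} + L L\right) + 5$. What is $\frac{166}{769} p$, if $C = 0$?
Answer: $\frac{22327}{3076} \approx 7.2585$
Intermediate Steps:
$b{\left(L \right)} = \frac{5}{8} + \frac{L^{2}}{4}$ ($b{\left(L \right)} = \frac{\left(L^{2} + L L\right) + 5}{8} = \frac{\left(L^{2} + L^{2}\right) + 5}{8} = \frac{2 L^{2} + 5}{8} = \frac{5 + 2 L^{2}}{8} = \frac{5}{8} + \frac{L^{2}}{4}$)
$p = \frac{269}{8}$ ($p = \left(\frac{5}{8} + \frac{0^{2}}{4}\right) - -33 = \left(\frac{5}{8} + \frac{1}{4} \cdot 0\right) + 33 = \left(\frac{5}{8} + 0\right) + 33 = \frac{5}{8} + 33 = \frac{269}{8} \approx 33.625$)
$\frac{166}{769} p = \frac{166}{769} \cdot \frac{269}{8} = \frac{22327}{3076}$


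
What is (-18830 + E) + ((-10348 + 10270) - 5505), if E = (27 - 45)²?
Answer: -24089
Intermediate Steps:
E = 324 (E = (-18)² = 324)
(-18830 + E) + ((-10348 + 10270) - 5505) = (-18830 + 324) + ((-10348 + 10270) - 5505) = -18506 + (-78 - 5505) = -18506 - 5583 = -24089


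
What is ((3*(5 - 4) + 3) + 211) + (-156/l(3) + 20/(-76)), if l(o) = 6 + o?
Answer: 11366/57 ≈ 199.40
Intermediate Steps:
((3*(5 - 4) + 3) + 211) + (-156/l(3) + 20/(-76)) = ((3*(5 - 4) + 3) + 211) + (-156/(6 + 3) + 20/(-76)) = ((3*1 + 3) + 211) + (-156/9 + 20*(-1/76)) = ((3 + 3) + 211) + (-156*⅑ - 5/19) = (6 + 211) + (-52/3 - 5/19) = 217 - 1003/57 = 11366/57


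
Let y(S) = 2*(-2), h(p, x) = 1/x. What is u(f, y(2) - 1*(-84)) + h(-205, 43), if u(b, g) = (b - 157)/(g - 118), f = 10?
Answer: 6359/1634 ≈ 3.8917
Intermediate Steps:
y(S) = -4
u(b, g) = (-157 + b)/(-118 + g)
u(f, y(2) - 1*(-84)) + h(-205, 43) = (-157 + 10)/(-118 + (-4 - 1*(-84))) + 1/43 = -147/(-118 + (-4 + 84)) + 1/43 = -147/(-118 + 80) + 1/43 = -147/(-38) + 1/43 = -1/38*(-147) + 1/43 = 147/38 + 1/43 = 6359/1634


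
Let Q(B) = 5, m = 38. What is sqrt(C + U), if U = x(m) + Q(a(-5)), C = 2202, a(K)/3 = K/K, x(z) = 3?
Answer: sqrt(2210) ≈ 47.011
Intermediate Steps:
a(K) = 3 (a(K) = 3*(K/K) = 3*1 = 3)
U = 8 (U = 3 + 5 = 8)
sqrt(C + U) = sqrt(2202 + 8) = sqrt(2210)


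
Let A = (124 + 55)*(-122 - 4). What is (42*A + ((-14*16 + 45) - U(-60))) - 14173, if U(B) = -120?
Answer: -961500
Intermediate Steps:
A = -22554 (A = 179*(-126) = -22554)
(42*A + ((-14*16 + 45) - U(-60))) - 14173 = (42*(-22554) + ((-14*16 + 45) - 1*(-120))) - 14173 = (-947268 + ((-224 + 45) + 120)) - 14173 = (-947268 + (-179 + 120)) - 14173 = (-947268 - 59) - 14173 = -947327 - 14173 = -961500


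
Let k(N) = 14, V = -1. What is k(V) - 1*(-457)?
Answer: 471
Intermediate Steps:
k(V) - 1*(-457) = 14 - 1*(-457) = 14 + 457 = 471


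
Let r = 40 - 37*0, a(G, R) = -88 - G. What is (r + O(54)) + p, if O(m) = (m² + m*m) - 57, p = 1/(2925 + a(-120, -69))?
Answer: 17194956/2957 ≈ 5815.0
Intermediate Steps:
r = 40 (r = 40 + 0 = 40)
p = 1/2957 (p = 1/(2925 + (-88 - 1*(-120))) = 1/(2925 + (-88 + 120)) = 1/(2925 + 32) = 1/2957 ≈ 0.00033818)
O(m) = -57 + 2*m² (O(m) = (m² + m²) - 57 = 2*m² - 57 = -57 + 2*m²)
(r + O(54)) + p = (40 + (-57 + 2*54²)) + 1/2957 = (40 + (-57 + 2*2916)) + 1/2957 = (40 + (-57 + 5832)) + 1/2957 = (40 + 5775) + 1/2957 = 5815 + 1/2957 = 17194956/2957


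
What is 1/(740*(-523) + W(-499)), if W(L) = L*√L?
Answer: I/(-387020*I + 499*√499) ≈ -2.5817e-6 + 7.4357e-8*I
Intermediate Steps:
W(L) = L^(3/2)
1/(740*(-523) + W(-499)) = 1/(740*(-523) + (-499)^(3/2)) = 1/(-387020 - 499*I*√499)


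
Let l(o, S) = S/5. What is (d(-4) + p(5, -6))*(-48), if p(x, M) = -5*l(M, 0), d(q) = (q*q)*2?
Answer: -1536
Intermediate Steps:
d(q) = 2*q**2 (d(q) = q**2*2 = 2*q**2)
l(o, S) = S/5 (l(o, S) = S*(1/5) = S/5)
p(x, M) = 0 (p(x, M) = -0 = -5*0 = 0)
(d(-4) + p(5, -6))*(-48) = (2*(-4)**2 + 0)*(-48) = (2*16 + 0)*(-48) = (32 + 0)*(-48) = 32*(-48) = -1536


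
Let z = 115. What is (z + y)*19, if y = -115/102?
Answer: 220685/102 ≈ 2163.6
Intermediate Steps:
y = -115/102 (y = -115*1/102 = -115/102 ≈ -1.1275)
(z + y)*19 = (115 - 115/102)*19 = (11615/102)*19 = 220685/102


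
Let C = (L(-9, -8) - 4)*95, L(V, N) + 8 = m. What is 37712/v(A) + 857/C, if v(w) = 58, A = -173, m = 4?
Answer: 14305707/22040 ≈ 649.08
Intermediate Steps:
L(V, N) = -4 (L(V, N) = -8 + 4 = -4)
C = -760 (C = (-4 - 4)*95 = -8*95 = -760)
37712/v(A) + 857/C = 37712/58 + 857/(-760) = 37712*(1/58) + 857*(-1/760) = 18856/29 - 857/760 = 14305707/22040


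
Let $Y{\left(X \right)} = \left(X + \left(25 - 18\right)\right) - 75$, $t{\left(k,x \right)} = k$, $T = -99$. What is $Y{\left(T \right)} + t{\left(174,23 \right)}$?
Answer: $7$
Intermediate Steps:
$Y{\left(X \right)} = -68 + X$ ($Y{\left(X \right)} = \left(X + \left(25 - 18\right)\right) - 75 = \left(X + 7\right) - 75 = \left(7 + X\right) - 75 = -68 + X$)
$Y{\left(T \right)} + t{\left(174,23 \right)} = \left(-68 - 99\right) + 174 = -167 + 174 = 7$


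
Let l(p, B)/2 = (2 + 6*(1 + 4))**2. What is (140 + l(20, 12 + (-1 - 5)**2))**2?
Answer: 4787344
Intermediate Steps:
l(p, B) = 2048 (l(p, B) = 2*(2 + 6*(1 + 4))**2 = 2*(2 + 6*5)**2 = 2*(2 + 30)**2 = 2*32**2 = 2*1024 = 2048)
(140 + l(20, 12 + (-1 - 5)**2))**2 = (140 + 2048)**2 = 2188**2 = 4787344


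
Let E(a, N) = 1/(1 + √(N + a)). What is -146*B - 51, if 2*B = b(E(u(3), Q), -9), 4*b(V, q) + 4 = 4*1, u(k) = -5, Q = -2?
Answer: -51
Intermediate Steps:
b(V, q) = 0 (b(V, q) = -1 + (4*1)/4 = -1 + (¼)*4 = -1 + 1 = 0)
B = 0 (B = (½)*0 = 0)
-146*B - 51 = -146*0 - 51 = 0 - 51 = -51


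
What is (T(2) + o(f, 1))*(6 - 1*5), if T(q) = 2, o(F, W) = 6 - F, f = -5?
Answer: 13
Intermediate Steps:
(T(2) + o(f, 1))*(6 - 1*5) = (2 + (6 - 1*(-5)))*(6 - 1*5) = (2 + (6 + 5))*(6 - 5) = (2 + 11)*1 = 13*1 = 13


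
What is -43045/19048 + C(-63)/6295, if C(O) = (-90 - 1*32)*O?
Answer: -124565347/119907160 ≈ -1.0388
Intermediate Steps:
C(O) = -122*O (C(O) = (-90 - 32)*O = -122*O)
-43045/19048 + C(-63)/6295 = -43045/19048 - 122*(-63)/6295 = -43045*1/19048 + 7686*(1/6295) = -43045/19048 + 7686/6295 = -124565347/119907160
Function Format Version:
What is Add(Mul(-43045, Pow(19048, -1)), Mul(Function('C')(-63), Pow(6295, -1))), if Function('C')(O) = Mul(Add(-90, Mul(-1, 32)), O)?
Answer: Rational(-124565347, 119907160) ≈ -1.0388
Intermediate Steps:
Function('C')(O) = Mul(-122, O) (Function('C')(O) = Mul(Add(-90, -32), O) = Mul(-122, O))
Add(Mul(-43045, Pow(19048, -1)), Mul(Function('C')(-63), Pow(6295, -1))) = Add(Mul(-43045, Pow(19048, -1)), Mul(Mul(-122, -63), Pow(6295, -1))) = Add(Mul(-43045, Rational(1, 19048)), Mul(7686, Rational(1, 6295))) = Add(Rational(-43045, 19048), Rational(7686, 6295)) = Rational(-124565347, 119907160)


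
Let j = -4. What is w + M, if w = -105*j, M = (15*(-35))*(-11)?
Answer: 6195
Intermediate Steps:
M = 5775 (M = -525*(-11) = 5775)
w = 420 (w = -105*(-4) = 420)
w + M = 420 + 5775 = 6195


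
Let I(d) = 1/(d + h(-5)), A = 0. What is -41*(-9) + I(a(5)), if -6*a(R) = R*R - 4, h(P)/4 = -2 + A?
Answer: 8485/23 ≈ 368.91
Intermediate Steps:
h(P) = -8 (h(P) = 4*(-2 + 0) = 4*(-2) = -8)
a(R) = ⅔ - R²/6 (a(R) = -(R*R - 4)/6 = -(R² - 4)/6 = -(-4 + R²)/6 = ⅔ - R²/6)
I(d) = 1/(-8 + d) (I(d) = 1/(d - 8) = 1/(-8 + d))
-41*(-9) + I(a(5)) = -41*(-9) + 1/(-8 + (⅔ - ⅙*5²)) = 369 + 1/(-8 + (⅔ - ⅙*25)) = 369 + 1/(-8 + (⅔ - 25/6)) = 369 + 1/(-8 - 7/2) = 369 + 1/(-23/2) = 369 - 2/23 = 8485/23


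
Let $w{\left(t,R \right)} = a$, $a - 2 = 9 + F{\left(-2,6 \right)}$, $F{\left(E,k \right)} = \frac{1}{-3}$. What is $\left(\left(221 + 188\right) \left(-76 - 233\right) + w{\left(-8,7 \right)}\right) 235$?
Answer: $- \frac{89091085}{3} \approx -2.9697 \cdot 10^{7}$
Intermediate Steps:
$F{\left(E,k \right)} = - \frac{1}{3}$
$a = \frac{32}{3}$ ($a = 2 + \left(9 - \frac{1}{3}\right) = 2 + \frac{26}{3} = \frac{32}{3} \approx 10.667$)
$w{\left(t,R \right)} = \frac{32}{3}$
$\left(\left(221 + 188\right) \left(-76 - 233\right) + w{\left(-8,7 \right)}\right) 235 = \left(\left(221 + 188\right) \left(-76 - 233\right) + \frac{32}{3}\right) 235 = \left(409 \left(-309\right) + \frac{32}{3}\right) 235 = \left(-126381 + \frac{32}{3}\right) 235 = \left(- \frac{379111}{3}\right) 235 = - \frac{89091085}{3}$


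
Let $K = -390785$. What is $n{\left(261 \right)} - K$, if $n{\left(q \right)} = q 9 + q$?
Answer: $393395$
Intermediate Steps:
$n{\left(q \right)} = 10 q$ ($n{\left(q \right)} = 9 q + q = 10 q$)
$n{\left(261 \right)} - K = 10 \cdot 261 - -390785 = 2610 + 390785 = 393395$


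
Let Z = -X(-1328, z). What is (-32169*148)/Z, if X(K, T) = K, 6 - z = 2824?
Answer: -1190253/332 ≈ -3585.1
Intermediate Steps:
z = -2818 (z = 6 - 1*2824 = 6 - 2824 = -2818)
Z = 1328 (Z = -1*(-1328) = 1328)
(-32169*148)/Z = -32169*148/1328 = -4761012*1/1328 = -1190253/332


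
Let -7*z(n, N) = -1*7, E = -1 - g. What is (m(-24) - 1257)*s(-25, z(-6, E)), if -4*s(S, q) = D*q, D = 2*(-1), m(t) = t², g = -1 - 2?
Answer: -681/2 ≈ -340.50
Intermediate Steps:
g = -3
D = -2
E = 2 (E = -1 - 1*(-3) = -1 + 3 = 2)
z(n, N) = 1 (z(n, N) = -(-1)*7/7 = -⅐*(-7) = 1)
s(S, q) = q/2 (s(S, q) = -(-1)*q/2 = q/2)
(m(-24) - 1257)*s(-25, z(-6, E)) = ((-24)² - 1257)*((½)*1) = (576 - 1257)*(½) = -681*½ = -681/2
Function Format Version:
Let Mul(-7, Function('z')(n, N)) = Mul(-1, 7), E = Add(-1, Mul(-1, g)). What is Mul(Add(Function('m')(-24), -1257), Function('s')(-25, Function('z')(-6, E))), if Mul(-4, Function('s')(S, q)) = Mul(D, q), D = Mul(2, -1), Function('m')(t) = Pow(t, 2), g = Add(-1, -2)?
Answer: Rational(-681, 2) ≈ -340.50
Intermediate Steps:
g = -3
D = -2
E = 2 (E = Add(-1, Mul(-1, -3)) = Add(-1, 3) = 2)
Function('z')(n, N) = 1 (Function('z')(n, N) = Mul(Rational(-1, 7), Mul(-1, 7)) = Mul(Rational(-1, 7), -7) = 1)
Function('s')(S, q) = Mul(Rational(1, 2), q) (Function('s')(S, q) = Mul(Rational(-1, 4), Mul(-2, q)) = Mul(Rational(1, 2), q))
Mul(Add(Function('m')(-24), -1257), Function('s')(-25, Function('z')(-6, E))) = Mul(Add(Pow(-24, 2), -1257), Mul(Rational(1, 2), 1)) = Mul(Add(576, -1257), Rational(1, 2)) = Mul(-681, Rational(1, 2)) = Rational(-681, 2)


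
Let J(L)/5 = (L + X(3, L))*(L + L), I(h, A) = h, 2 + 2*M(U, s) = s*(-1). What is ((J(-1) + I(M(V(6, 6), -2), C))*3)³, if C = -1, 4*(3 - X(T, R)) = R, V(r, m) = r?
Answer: -2460375/8 ≈ -3.0755e+5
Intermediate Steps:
X(T, R) = 3 - R/4
M(U, s) = -1 - s/2 (M(U, s) = -1 + (s*(-1))/2 = -1 + (-s)/2 = -1 - s/2)
J(L) = 10*L*(3 + 3*L/4) (J(L) = 5*((L + (3 - L/4))*(L + L)) = 5*((3 + 3*L/4)*(2*L)) = 5*(2*L*(3 + 3*L/4)) = 10*L*(3 + 3*L/4))
((J(-1) + I(M(V(6, 6), -2), C))*3)³ = (((15/2)*(-1)*(4 - 1) + (-1 - ½*(-2)))*3)³ = (((15/2)*(-1)*3 + (-1 + 1))*3)³ = ((-45/2 + 0)*3)³ = (-45/2*3)³ = (-135/2)³ = -2460375/8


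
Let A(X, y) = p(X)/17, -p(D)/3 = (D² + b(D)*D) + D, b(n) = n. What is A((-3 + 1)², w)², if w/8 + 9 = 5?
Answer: 11664/289 ≈ 40.360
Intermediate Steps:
w = -32 (w = -72 + 8*5 = -72 + 40 = -32)
p(D) = -6*D² - 3*D (p(D) = -3*((D² + D*D) + D) = -3*((D² + D²) + D) = -3*(2*D² + D) = -3*(D + 2*D²) = -6*D² - 3*D)
A(X, y) = -3*X*(1 + 2*X)/17
A((-3 + 1)², w)² = (-3*(-3 + 1)²*(1 + 2*(-3 + 1)²)/17)² = (-3/17*(-2)²*(1 + 2*(-2)²))² = (-3/17*4*(1 + 2*4))² = (-3/17*4*(1 + 8))² = (-3/17*4*9)² = (-108/17)² = 11664/289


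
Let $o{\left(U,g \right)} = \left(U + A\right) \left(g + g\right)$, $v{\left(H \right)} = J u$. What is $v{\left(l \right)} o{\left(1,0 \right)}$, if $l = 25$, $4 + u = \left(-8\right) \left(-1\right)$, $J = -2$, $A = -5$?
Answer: $0$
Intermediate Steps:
$u = 4$ ($u = -4 - -8 = -4 + 8 = 4$)
$v{\left(H \right)} = -8$ ($v{\left(H \right)} = \left(-2\right) 4 = -8$)
$o{\left(U,g \right)} = 2 g \left(-5 + U\right)$ ($o{\left(U,g \right)} = \left(U - 5\right) \left(g + g\right) = \left(-5 + U\right) 2 g = 2 g \left(-5 + U\right)$)
$v{\left(l \right)} o{\left(1,0 \right)} = - 8 \cdot 2 \cdot 0 \left(-5 + 1\right) = - 8 \cdot 2 \cdot 0 \left(-4\right) = \left(-8\right) 0 = 0$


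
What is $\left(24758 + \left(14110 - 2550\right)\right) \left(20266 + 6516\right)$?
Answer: $972668676$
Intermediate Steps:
$\left(24758 + \left(14110 - 2550\right)\right) \left(20266 + 6516\right) = \left(24758 + 11560\right) 26782 = 36318 \cdot 26782 = 972668676$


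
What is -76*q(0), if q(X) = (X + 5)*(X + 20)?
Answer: -7600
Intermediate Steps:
q(X) = (5 + X)*(20 + X)
-76*q(0) = -76*(100 + 0² + 25*0) = -76*(100 + 0 + 0) = -76*100 = -7600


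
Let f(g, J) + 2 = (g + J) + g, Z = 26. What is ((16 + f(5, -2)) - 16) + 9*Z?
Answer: 240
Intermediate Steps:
f(g, J) = -2 + J + 2*g (f(g, J) = -2 + ((g + J) + g) = -2 + ((J + g) + g) = -2 + (J + 2*g) = -2 + J + 2*g)
((16 + f(5, -2)) - 16) + 9*Z = ((16 + (-2 - 2 + 2*5)) - 16) + 9*26 = ((16 + (-2 - 2 + 10)) - 16) + 234 = ((16 + 6) - 16) + 234 = (22 - 16) + 234 = 6 + 234 = 240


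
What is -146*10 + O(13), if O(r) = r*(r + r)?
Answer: -1122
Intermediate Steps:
O(r) = 2*r**2 (O(r) = r*(2*r) = 2*r**2)
-146*10 + O(13) = -146*10 + 2*13**2 = -1460 + 2*169 = -1460 + 338 = -1122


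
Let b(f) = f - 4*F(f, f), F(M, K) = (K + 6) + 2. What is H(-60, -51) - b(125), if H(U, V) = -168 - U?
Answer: 299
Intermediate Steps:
F(M, K) = 8 + K (F(M, K) = (6 + K) + 2 = 8 + K)
b(f) = -32 - 3*f (b(f) = f - 4*(8 + f) = f + (-32 - 4*f) = -32 - 3*f)
H(-60, -51) - b(125) = (-168 - 1*(-60)) - (-32 - 3*125) = (-168 + 60) - (-32 - 375) = -108 - 1*(-407) = -108 + 407 = 299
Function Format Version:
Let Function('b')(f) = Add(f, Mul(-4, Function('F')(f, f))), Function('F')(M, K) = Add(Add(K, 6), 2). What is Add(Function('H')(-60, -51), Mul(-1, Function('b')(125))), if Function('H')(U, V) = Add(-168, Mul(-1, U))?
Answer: 299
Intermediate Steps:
Function('F')(M, K) = Add(8, K) (Function('F')(M, K) = Add(Add(6, K), 2) = Add(8, K))
Function('b')(f) = Add(-32, Mul(-3, f)) (Function('b')(f) = Add(f, Mul(-4, Add(8, f))) = Add(f, Add(-32, Mul(-4, f))) = Add(-32, Mul(-3, f)))
Add(Function('H')(-60, -51), Mul(-1, Function('b')(125))) = Add(Add(-168, Mul(-1, -60)), Mul(-1, Add(-32, Mul(-3, 125)))) = Add(Add(-168, 60), Mul(-1, Add(-32, -375))) = Add(-108, Mul(-1, -407)) = Add(-108, 407) = 299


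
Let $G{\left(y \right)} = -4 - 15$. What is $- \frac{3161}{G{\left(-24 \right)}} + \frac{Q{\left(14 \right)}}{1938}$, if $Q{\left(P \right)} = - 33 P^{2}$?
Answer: $\frac{52659}{323} \approx 163.03$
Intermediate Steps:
$G{\left(y \right)} = -19$
$- \frac{3161}{G{\left(-24 \right)}} + \frac{Q{\left(14 \right)}}{1938} = - \frac{3161}{-19} + \frac{\left(-33\right) 14^{2}}{1938} = \left(-3161\right) \left(- \frac{1}{19}\right) + \left(-33\right) 196 \cdot \frac{1}{1938} = \frac{3161}{19} - \frac{1078}{323} = \frac{52659}{323}$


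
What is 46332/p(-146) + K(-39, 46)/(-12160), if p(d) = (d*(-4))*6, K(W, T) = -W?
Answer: 11734593/887680 ≈ 13.219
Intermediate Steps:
p(d) = -24*d (p(d) = -4*d*6 = -24*d)
46332/p(-146) + K(-39, 46)/(-12160) = 46332/((-24*(-146))) - 1*(-39)/(-12160) = 46332/3504 + 39*(-1/12160) = 46332*(1/3504) - 39/12160 = 3861/292 - 39/12160 = 11734593/887680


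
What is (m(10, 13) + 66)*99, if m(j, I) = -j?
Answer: 5544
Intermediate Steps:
(m(10, 13) + 66)*99 = (-1*10 + 66)*99 = (-10 + 66)*99 = 56*99 = 5544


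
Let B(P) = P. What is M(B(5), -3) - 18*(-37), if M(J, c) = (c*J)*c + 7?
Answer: 718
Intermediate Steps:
M(J, c) = 7 + J*c² (M(J, c) = (J*c)*c + 7 = J*c² + 7 = 7 + J*c²)
M(B(5), -3) - 18*(-37) = (7 + 5*(-3)²) - 18*(-37) = (7 + 5*9) + 666 = (7 + 45) + 666 = 52 + 666 = 718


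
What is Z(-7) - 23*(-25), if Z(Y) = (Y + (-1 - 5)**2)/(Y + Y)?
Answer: 8021/14 ≈ 572.93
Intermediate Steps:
Z(Y) = (36 + Y)/(2*Y) (Z(Y) = (Y + (-6)**2)/((2*Y)) = (Y + 36)*(1/(2*Y)) = (36 + Y)*(1/(2*Y)) = (36 + Y)/(2*Y))
Z(-7) - 23*(-25) = (1/2)*(36 - 7)/(-7) - 23*(-25) = (1/2)*(-1/7)*29 + 575 = -29/14 + 575 = 8021/14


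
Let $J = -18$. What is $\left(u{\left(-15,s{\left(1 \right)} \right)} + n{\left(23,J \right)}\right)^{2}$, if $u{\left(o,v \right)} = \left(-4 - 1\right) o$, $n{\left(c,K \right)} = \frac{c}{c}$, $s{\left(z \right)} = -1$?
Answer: $5776$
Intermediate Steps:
$n{\left(c,K \right)} = 1$
$u{\left(o,v \right)} = - 5 o$
$\left(u{\left(-15,s{\left(1 \right)} \right)} + n{\left(23,J \right)}\right)^{2} = \left(\left(-5\right) \left(-15\right) + 1\right)^{2} = \left(75 + 1\right)^{2} = 76^{2} = 5776$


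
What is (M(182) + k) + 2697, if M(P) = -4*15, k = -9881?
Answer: -7244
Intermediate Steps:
M(P) = -60
(M(182) + k) + 2697 = (-60 - 9881) + 2697 = -9941 + 2697 = -7244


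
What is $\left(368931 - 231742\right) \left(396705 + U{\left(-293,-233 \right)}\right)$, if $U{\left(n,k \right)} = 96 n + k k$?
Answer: $58012563674$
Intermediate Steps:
$U{\left(n,k \right)} = k^{2} + 96 n$ ($U{\left(n,k \right)} = 96 n + k^{2} = k^{2} + 96 n$)
$\left(368931 - 231742\right) \left(396705 + U{\left(-293,-233 \right)}\right) = \left(368931 - 231742\right) \left(396705 + \left(\left(-233\right)^{2} + 96 \left(-293\right)\right)\right) = 137189 \left(396705 + \left(54289 - 28128\right)\right) = 137189 \left(396705 + 26161\right) = 137189 \cdot 422866 = 58012563674$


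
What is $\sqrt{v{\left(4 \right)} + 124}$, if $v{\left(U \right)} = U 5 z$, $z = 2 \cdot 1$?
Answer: $2 \sqrt{41} \approx 12.806$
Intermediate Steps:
$z = 2$
$v{\left(U \right)} = 10 U$ ($v{\left(U \right)} = U 5 \cdot 2 = 5 U 2 = 10 U$)
$\sqrt{v{\left(4 \right)} + 124} = \sqrt{10 \cdot 4 + 124} = \sqrt{40 + 124} = \sqrt{164} = 2 \sqrt{41}$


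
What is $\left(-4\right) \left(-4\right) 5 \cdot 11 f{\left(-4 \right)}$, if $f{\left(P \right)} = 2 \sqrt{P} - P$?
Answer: $3520 + 3520 i \approx 3520.0 + 3520.0 i$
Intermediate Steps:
$f{\left(P \right)} = - P + 2 \sqrt{P}$
$\left(-4\right) \left(-4\right) 5 \cdot 11 f{\left(-4 \right)} = \left(-4\right) \left(-4\right) 5 \cdot 11 \left(\left(-1\right) \left(-4\right) + 2 \sqrt{-4}\right) = 16 \cdot 5 \cdot 11 \left(4 + 2 \cdot 2 i\right) = 80 \cdot 11 \left(4 + 4 i\right) = 880 \left(4 + 4 i\right) = 3520 + 3520 i$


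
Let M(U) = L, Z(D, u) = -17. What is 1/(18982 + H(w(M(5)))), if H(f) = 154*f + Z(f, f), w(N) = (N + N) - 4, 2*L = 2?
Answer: 1/18657 ≈ 5.3599e-5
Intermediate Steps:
L = 1 (L = (½)*2 = 1)
M(U) = 1
w(N) = -4 + 2*N (w(N) = 2*N - 4 = -4 + 2*N)
H(f) = -17 + 154*f (H(f) = 154*f - 17 = -17 + 154*f)
1/(18982 + H(w(M(5)))) = 1/(18982 + (-17 + 154*(-4 + 2*1))) = 1/(18982 + (-17 + 154*(-4 + 2))) = 1/(18982 + (-17 + 154*(-2))) = 1/(18982 + (-17 - 308)) = 1/(18982 - 325) = 1/18657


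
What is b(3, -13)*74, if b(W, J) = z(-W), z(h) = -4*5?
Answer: -1480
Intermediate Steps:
z(h) = -20
b(W, J) = -20
b(3, -13)*74 = -20*74 = -1480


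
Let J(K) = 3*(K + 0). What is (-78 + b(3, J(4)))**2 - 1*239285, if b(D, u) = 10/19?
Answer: -84215101/361 ≈ -2.3328e+5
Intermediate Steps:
J(K) = 3*K
b(D, u) = 10/19 (b(D, u) = 10*(1/19) = 10/19)
(-78 + b(3, J(4)))**2 - 1*239285 = (-78 + 10/19)**2 - 1*239285 = (-1472/19)**2 - 239285 = 2166784/361 - 239285 = -84215101/361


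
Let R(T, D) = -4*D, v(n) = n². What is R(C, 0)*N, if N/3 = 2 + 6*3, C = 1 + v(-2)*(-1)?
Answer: 0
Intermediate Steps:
C = -3 (C = 1 + (-2)²*(-1) = 1 + 4*(-1) = 1 - 4 = -3)
N = 60 (N = 3*(2 + 6*3) = 3*(2 + 18) = 3*20 = 60)
R(C, 0)*N = -4*0*60 = 0*60 = 0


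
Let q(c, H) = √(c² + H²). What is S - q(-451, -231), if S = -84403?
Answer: -84403 - 11*√2122 ≈ -84910.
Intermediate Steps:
q(c, H) = √(H² + c²)
S - q(-451, -231) = -84403 - √((-231)² + (-451)²) = -84403 - √(53361 + 203401) = -84403 - √256762 = -84403 - 11*√2122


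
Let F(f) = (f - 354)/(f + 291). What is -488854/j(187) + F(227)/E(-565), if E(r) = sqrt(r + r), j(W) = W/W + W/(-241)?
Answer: -58906907/27 + 127*I*sqrt(1130)/585340 ≈ -2.1817e+6 + 0.0072935*I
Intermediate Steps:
j(W) = 1 - W/241 (j(W) = 1 + W*(-1/241) = 1 - W/241)
F(f) = (-354 + f)/(291 + f)
E(r) = sqrt(2)*sqrt(r) (E(r) = sqrt(2*r) = sqrt(2)*sqrt(r))
-488854/j(187) + F(227)/E(-565) = -488854/(1 - 1/241*187) + ((-354 + 227)/(291 + 227))/((sqrt(2)*sqrt(-565))) = -488854/(1 - 187/241) + (-127/518)/((sqrt(2)*(I*sqrt(565)))) = -488854/54/241 + ((1/518)*(-127))/((I*sqrt(1130))) = -488854*241/54 - (-127)*I*sqrt(1130)/585340 = -58906907/27 + 127*I*sqrt(1130)/585340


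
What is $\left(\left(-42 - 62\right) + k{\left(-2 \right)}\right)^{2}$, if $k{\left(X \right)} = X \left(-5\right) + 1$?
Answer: $8649$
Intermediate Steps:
$k{\left(X \right)} = 1 - 5 X$ ($k{\left(X \right)} = - 5 X + 1 = 1 - 5 X$)
$\left(\left(-42 - 62\right) + k{\left(-2 \right)}\right)^{2} = \left(\left(-42 - 62\right) + \left(1 - -10\right)\right)^{2} = \left(\left(-42 - 62\right) + \left(1 + 10\right)\right)^{2} = \left(-104 + 11\right)^{2} = \left(-93\right)^{2} = 8649$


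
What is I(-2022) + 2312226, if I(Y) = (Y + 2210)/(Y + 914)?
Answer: 640486555/277 ≈ 2.3122e+6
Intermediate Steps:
I(Y) = (2210 + Y)/(914 + Y)
I(-2022) + 2312226 = (2210 - 2022)/(914 - 2022) + 2312226 = 188/(-1108) + 2312226 = -1/1108*188 + 2312226 = -47/277 + 2312226 = 640486555/277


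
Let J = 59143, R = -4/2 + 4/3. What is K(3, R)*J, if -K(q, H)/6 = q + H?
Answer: -828002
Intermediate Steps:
R = -⅔ (R = -4*½ + 4*(⅓) = -2 + 4/3 = -⅔ ≈ -0.66667)
K(q, H) = -6*H - 6*q (K(q, H) = -6*(q + H) = -6*(H + q) = -6*H - 6*q)
K(3, R)*J = (-6*(-⅔) - 6*3)*59143 = (4 - 18)*59143 = -14*59143 = -828002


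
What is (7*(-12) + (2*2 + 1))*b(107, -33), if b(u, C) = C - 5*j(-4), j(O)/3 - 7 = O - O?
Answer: 10902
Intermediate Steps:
j(O) = 21 (j(O) = 21 + 3*(O - O) = 21 + 3*0 = 21 + 0 = 21)
b(u, C) = -105 + C (b(u, C) = C - 5*21 = C - 105 = -105 + C)
(7*(-12) + (2*2 + 1))*b(107, -33) = (7*(-12) + (2*2 + 1))*(-105 - 33) = (-84 + (4 + 1))*(-138) = (-84 + 5)*(-138) = -79*(-138) = 10902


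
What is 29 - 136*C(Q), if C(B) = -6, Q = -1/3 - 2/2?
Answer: 845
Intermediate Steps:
Q = -4/3 (Q = -1*⅓ - 2*½ = -⅓ - 1 = -4/3 ≈ -1.3333)
29 - 136*C(Q) = 29 - 136*(-6) = 29 + 816 = 845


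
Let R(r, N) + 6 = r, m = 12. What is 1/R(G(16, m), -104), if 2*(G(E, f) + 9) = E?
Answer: -⅐ ≈ -0.14286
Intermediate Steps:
G(E, f) = -9 + E/2
R(r, N) = -6 + r
1/R(G(16, m), -104) = 1/(-6 + (-9 + (½)*16)) = 1/(-6 + (-9 + 8)) = 1/(-6 - 1) = 1/(-7) = -⅐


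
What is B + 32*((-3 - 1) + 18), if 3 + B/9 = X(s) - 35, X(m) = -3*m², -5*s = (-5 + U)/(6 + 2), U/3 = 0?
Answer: 6757/64 ≈ 105.58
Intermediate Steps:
U = 0 (U = 3*0 = 0)
s = ⅛ (s = -(-5 + 0)/(5*(6 + 2)) = -(-1)/8 = -⅕*(-5/8) = ⅛ ≈ 0.12500)
B = -21915/64 (B = -27 + 9*(-3*(⅛)² - 35) = -27 + 9*(-3*1/64 - 35) = -27 + 9*(-3/64 - 35) = -27 + 9*(-2243/64) = -27 - 20187/64 = -21915/64 ≈ -342.42)
B + 32*((-3 - 1) + 18) = -21915/64 + 32*((-3 - 1) + 18) = -21915/64 + 32*(-4 + 18) = -21915/64 + 32*14 = -21915/64 + 448 = 6757/64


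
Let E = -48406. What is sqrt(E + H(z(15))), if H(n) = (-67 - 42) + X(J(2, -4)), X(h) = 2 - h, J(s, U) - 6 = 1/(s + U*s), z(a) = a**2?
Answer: I*sqrt(1746678)/6 ≈ 220.27*I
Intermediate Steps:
J(s, U) = 6 + 1/(s + U*s)
H(n) = -677/6 (H(n) = (-67 - 42) + (2 - (1 + 6*2 + 6*(-4)*2)/(2*(1 - 4))) = -109 + (2 - (1 + 12 - 48)/(2*(-3))) = -109 + (2 - (-1)*(-35)/(2*3)) = -109 + (2 - 1*35/6) = -109 + (2 - 35/6) = -109 - 23/6 = -677/6)
sqrt(E + H(z(15))) = sqrt(-48406 - 677/6) = sqrt(-291113/6) = I*sqrt(1746678)/6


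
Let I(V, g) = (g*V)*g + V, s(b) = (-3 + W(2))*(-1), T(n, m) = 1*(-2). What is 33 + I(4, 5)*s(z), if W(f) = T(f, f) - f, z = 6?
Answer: 761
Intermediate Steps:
T(n, m) = -2
W(f) = -2 - f
s(b) = 7 (s(b) = (-3 + (-2 - 1*2))*(-1) = (-3 + (-2 - 2))*(-1) = (-3 - 4)*(-1) = -7*(-1) = 7)
I(V, g) = V + V*g² (I(V, g) = (V*g)*g + V = V*g² + V = V + V*g²)
33 + I(4, 5)*s(z) = 33 + (4*(1 + 5²))*7 = 33 + (4*(1 + 25))*7 = 33 + (4*26)*7 = 33 + 104*7 = 33 + 728 = 761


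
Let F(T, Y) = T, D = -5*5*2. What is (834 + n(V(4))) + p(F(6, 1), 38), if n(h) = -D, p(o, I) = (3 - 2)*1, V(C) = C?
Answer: 885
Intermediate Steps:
D = -50 (D = -25*2 = -50)
p(o, I) = 1 (p(o, I) = 1*1 = 1)
n(h) = 50 (n(h) = -1*(-50) = 50)
(834 + n(V(4))) + p(F(6, 1), 38) = (834 + 50) + 1 = 884 + 1 = 885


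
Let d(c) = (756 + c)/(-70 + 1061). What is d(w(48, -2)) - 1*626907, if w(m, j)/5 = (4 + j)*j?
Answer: -621264101/991 ≈ -6.2691e+5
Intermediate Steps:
w(m, j) = 5*j*(4 + j) (w(m, j) = 5*((4 + j)*j) = 5*(j*(4 + j)) = 5*j*(4 + j))
d(c) = 756/991 + c/991 (d(c) = (756 + c)/991 = (756 + c)*(1/991) = 756/991 + c/991)
d(w(48, -2)) - 1*626907 = (756/991 + (5*(-2)*(4 - 2))/991) - 1*626907 = (756/991 + (5*(-2)*2)/991) - 626907 = (756/991 + (1/991)*(-20)) - 626907 = (756/991 - 20/991) - 626907 = 736/991 - 626907 = -621264101/991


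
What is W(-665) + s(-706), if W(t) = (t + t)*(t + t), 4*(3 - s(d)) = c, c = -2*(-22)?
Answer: 1768892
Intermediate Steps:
c = 44
s(d) = -8 (s(d) = 3 - ¼*44 = 3 - 11 = -8)
W(t) = 4*t² (W(t) = (2*t)*(2*t) = 4*t²)
W(-665) + s(-706) = 4*(-665)² - 8 = 4*442225 - 8 = 1768900 - 8 = 1768892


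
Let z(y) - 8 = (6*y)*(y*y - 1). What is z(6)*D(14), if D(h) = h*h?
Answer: 248528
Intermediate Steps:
D(h) = h**2
z(y) = 8 + 6*y*(-1 + y**2) (z(y) = 8 + (6*y)*(y*y - 1) = 8 + (6*y)*(y**2 - 1) = 8 + (6*y)*(-1 + y**2) = 8 + 6*y*(-1 + y**2))
z(6)*D(14) = (8 - 6*6 + 6*6**3)*14**2 = (8 - 36 + 6*216)*196 = (8 - 36 + 1296)*196 = 1268*196 = 248528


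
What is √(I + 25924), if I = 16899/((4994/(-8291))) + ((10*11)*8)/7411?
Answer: I*√2919643857942073042/37010534 ≈ 46.168*I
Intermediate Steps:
I = -1038347917579/37010534 (I = 16899/((4994*(-1/8291))) + (110*8)*(1/7411) = 16899/(-4994/8291) + 880*(1/7411) = 16899*(-8291/4994) + 880/7411 = -140109609/4994 + 880/7411 = -1038347917579/37010534 ≈ -28055.)
√(I + 25924) = √(-1038347917579/37010534 + 25924) = √(-78886834163/37010534) = I*√2919643857942073042/37010534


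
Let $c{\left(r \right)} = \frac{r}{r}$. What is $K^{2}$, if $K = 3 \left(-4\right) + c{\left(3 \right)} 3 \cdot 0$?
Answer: $144$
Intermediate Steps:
$c{\left(r \right)} = 1$
$K = -12$ ($K = 3 \left(-4\right) + 1 \cdot 3 \cdot 0 = -12 + 3 \cdot 0 = -12 + 0 = -12$)
$K^{2} = \left(-12\right)^{2} = 144$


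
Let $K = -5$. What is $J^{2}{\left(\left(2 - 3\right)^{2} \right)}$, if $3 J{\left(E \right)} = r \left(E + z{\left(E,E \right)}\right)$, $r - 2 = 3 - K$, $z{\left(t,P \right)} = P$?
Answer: $\frac{400}{9} \approx 44.444$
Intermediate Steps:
$r = 10$ ($r = 2 + \left(3 - -5\right) = 2 + \left(3 + 5\right) = 2 + 8 = 10$)
$J{\left(E \right)} = \frac{20 E}{3}$ ($J{\left(E \right)} = \frac{10 \left(E + E\right)}{3} = \frac{10 \cdot 2 E}{3} = \frac{20 E}{3}$)
$J^{2}{\left(\left(2 - 3\right)^{2} \right)} = \left(\frac{20 \left(2 - 3\right)^{2}}{3}\right)^{2} = \left(\frac{20 \left(-1\right)^{2}}{3}\right)^{2} = \left(\frac{20}{3} \cdot 1\right)^{2} = \left(\frac{20}{3}\right)^{2} = \frac{400}{9}$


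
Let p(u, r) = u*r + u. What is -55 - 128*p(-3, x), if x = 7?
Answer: 3017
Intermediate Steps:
p(u, r) = u + r*u (p(u, r) = r*u + u = u + r*u)
-55 - 128*p(-3, x) = -55 - (-384)*(1 + 7) = -55 - (-384)*8 = -55 - 128*(-24) = -55 + 3072 = 3017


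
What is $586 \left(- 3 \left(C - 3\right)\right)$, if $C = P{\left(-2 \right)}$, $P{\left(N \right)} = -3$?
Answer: $10548$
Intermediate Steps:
$C = -3$
$586 \left(- 3 \left(C - 3\right)\right) = 586 \left(- 3 \left(-3 - 3\right)\right) = 586 \left(\left(-3\right) \left(-6\right)\right) = 586 \cdot 18 = 10548$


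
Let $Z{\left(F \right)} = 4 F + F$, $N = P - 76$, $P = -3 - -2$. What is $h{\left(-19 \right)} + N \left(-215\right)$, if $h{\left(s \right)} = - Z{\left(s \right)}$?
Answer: $16650$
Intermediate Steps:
$P = -1$ ($P = -3 + 2 = -1$)
$N = -77$ ($N = -1 - 76 = -77$)
$Z{\left(F \right)} = 5 F$
$h{\left(s \right)} = - 5 s$
$h{\left(-19 \right)} + N \left(-215\right) = \left(-5\right) \left(-19\right) - -16555 = 95 + 16555 = 16650$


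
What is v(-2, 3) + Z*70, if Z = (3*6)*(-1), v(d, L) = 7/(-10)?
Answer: -12607/10 ≈ -1260.7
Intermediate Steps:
v(d, L) = -7/10 (v(d, L) = 7*(-⅒) = -7/10)
Z = -18 (Z = 18*(-1) = -18)
v(-2, 3) + Z*70 = -7/10 - 18*70 = -7/10 - 1260 = -12607/10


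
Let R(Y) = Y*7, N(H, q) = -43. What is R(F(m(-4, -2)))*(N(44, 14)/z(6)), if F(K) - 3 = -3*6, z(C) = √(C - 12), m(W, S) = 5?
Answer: -1505*I*√6/2 ≈ -1843.2*I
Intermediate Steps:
z(C) = √(-12 + C)
F(K) = -15 (F(K) = 3 - 3*6 = 3 - 18 = -15)
R(Y) = 7*Y
R(F(m(-4, -2)))*(N(44, 14)/z(6)) = (7*(-15))*(-43/√(-12 + 6)) = -(-4515)/(√(-6)) = -(-4515)/(I*√6) = -(-4515)*(-I*√6/6) = -1505*I*√6/2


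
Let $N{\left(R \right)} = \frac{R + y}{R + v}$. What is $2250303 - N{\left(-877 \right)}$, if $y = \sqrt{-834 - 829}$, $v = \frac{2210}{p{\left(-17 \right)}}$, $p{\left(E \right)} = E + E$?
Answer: $\frac{2119784549}{942} + \frac{i \sqrt{1663}}{942} \approx 2.2503 \cdot 10^{6} + 0.043291 i$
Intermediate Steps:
$p{\left(E \right)} = 2 E$
$v = -65$ ($v = \frac{2210}{2 \left(-17\right)} = \frac{2210}{-34} = 2210 \left(- \frac{1}{34}\right) = -65$)
$y = i \sqrt{1663}$ ($y = \sqrt{-1663} = i \sqrt{1663} \approx 40.78 i$)
$N{\left(R \right)} = \frac{R + i \sqrt{1663}}{-65 + R}$ ($N{\left(R \right)} = \frac{R + i \sqrt{1663}}{R - 65} = \frac{R + i \sqrt{1663}}{-65 + R}$)
$2250303 - N{\left(-877 \right)} = 2250303 - \frac{-877 + i \sqrt{1663}}{-65 - 877} = 2250303 - \frac{-877 + i \sqrt{1663}}{-942} = 2250303 - - \frac{-877 + i \sqrt{1663}}{942} = 2250303 - \left(\frac{877}{942} - \frac{i \sqrt{1663}}{942}\right) = \frac{2119784549}{942} + \frac{i \sqrt{1663}}{942}$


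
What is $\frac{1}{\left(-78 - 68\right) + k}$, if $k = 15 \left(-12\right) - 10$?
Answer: $- \frac{1}{336} \approx -0.0029762$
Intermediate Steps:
$k = -190$ ($k = -180 - 10 = -190$)
$\frac{1}{\left(-78 - 68\right) + k} = \frac{1}{\left(-78 - 68\right) - 190} = \frac{1}{-146 - 190} = \frac{1}{-336} = - \frac{1}{336}$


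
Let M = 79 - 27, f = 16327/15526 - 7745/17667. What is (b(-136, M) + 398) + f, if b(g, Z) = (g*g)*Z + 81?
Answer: 263949026919421/274297842 ≈ 9.6227e+5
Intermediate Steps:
f = 168200239/274297842 (f = 16327*(1/15526) - 7745*1/17667 = 16327/15526 - 7745/17667 = 168200239/274297842 ≈ 0.61320)
M = 52
b(g, Z) = 81 + Z*g**2 (b(g, Z) = g**2*Z + 81 = Z*g**2 + 81 = 81 + Z*g**2)
(b(-136, M) + 398) + f = ((81 + 52*(-136)**2) + 398) + 168200239/274297842 = ((81 + 52*18496) + 398) + 168200239/274297842 = ((81 + 961792) + 398) + 168200239/274297842 = (961873 + 398) + 168200239/274297842 = 962271 + 168200239/274297842 = 263949026919421/274297842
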